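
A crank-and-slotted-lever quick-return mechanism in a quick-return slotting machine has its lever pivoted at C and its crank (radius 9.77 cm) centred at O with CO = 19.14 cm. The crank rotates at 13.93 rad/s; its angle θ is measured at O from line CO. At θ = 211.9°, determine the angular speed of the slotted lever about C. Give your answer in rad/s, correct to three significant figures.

6.11

ω = 13.93 rad/s
Crank pin A relative to C: A = (d + r cosθ, r sinθ); lever angle φ = atan2(r sinθ, d + r cosθ).
Differentiating tanφ: φ̇ = rω(d cosθ + r)/(d² + r² + 2dr cosθ).
d² + r² + 2dr cosθ = |CA|² = 0.0144281 m²;  d cosθ + r = -0.064793 m.
|ω_lever| = |0.0977·13.93·-0.064793| / 0.0144281 = 6.1118 rad/s.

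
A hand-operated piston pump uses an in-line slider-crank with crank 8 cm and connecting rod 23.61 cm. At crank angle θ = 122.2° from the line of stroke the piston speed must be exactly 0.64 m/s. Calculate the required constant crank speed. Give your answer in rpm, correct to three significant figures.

111

For an in-line slider-crank, |v_piston| = rω|sinθ|·[1 + r cosθ/√(L² − r² sin²θ)].
With r = 0.08 m, L = 0.2361 m, θ = 122.2°: the bracketed kinematic factor |dx/dθ| = 0.054937 m.
ω = v/|dx/dθ| = 0.64/0.054937 = 11.65 rad/s.
N = 60ω/(2π) = 111.25 rpm.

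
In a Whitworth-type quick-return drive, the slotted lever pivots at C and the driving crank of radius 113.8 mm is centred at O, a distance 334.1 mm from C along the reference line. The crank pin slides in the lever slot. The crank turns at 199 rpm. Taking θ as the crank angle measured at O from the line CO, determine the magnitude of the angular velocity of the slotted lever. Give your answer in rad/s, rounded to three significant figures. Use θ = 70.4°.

ω = 20.84 rad/s (from 199 rpm).
Crank pin A relative to C: A = (d + r cosθ, r sinθ); lever angle φ = atan2(r sinθ, d + r cosθ).
Differentiating tanφ: φ̇ = rω(d cosθ + r)/(d² + r² + 2dr cosθ).
d² + r² + 2dr cosθ = |CA|² = 0.150081 m²;  d cosθ + r = +0.22587 m.
|ω_lever| = |0.1138·20.84·+0.22587| / 0.150081 = 3.5691 rad/s.

3.57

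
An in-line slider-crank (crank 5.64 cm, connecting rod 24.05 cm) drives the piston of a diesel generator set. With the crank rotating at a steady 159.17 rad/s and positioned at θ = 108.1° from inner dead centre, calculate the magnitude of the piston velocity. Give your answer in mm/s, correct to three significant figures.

7900

ω = 159.2 rad/s
For an in-line slider-crank, x = r cosθ + √(L² − r² sin²θ), so v = −rω sinθ·[1 + r cosθ/√(L² − r² sin²θ)].
With r = 0.0564 m, L = 0.2405 m, θ = 108.1°: √(L² − r² sin²θ) = 0.23445 m.
v = −0.0564·159.2·0.95052·[1 + 0.0564·-0.31068/0.23445] = -7.8952 m/s.
|v| = 7.8952 m/s = 7895.2 mm/s.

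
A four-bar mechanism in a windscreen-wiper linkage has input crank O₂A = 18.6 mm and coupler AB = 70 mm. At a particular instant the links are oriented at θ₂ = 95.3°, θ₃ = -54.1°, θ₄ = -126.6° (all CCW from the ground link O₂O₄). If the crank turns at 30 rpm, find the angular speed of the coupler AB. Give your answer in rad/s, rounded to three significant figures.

ω₂ = 3.142 rad/s (from 30 rpm).
Differentiating the loop-closure r₂e^{iθ₂}+r₃e^{iθ₃}=r₁+r₄e^{iθ₄} gives r₂ω₂e^{iθ₂}+r₃ω₃e^{iθ₃}=r₄ω₄e^{iθ₄}.
Eliminating the other unknown: ω₃ = r₂ω₂ sin(θ₄−θ₂) / [r₃ sin(θ₃−θ₄)].
Numerator sine = +0.66783; denominator sine = +0.95372.
Result = 0.0186·3.142·(+0.66783) / (0.07·(+0.95372)) = +0.58454 rad/s; magnitude 0.58454 rad/s.

0.585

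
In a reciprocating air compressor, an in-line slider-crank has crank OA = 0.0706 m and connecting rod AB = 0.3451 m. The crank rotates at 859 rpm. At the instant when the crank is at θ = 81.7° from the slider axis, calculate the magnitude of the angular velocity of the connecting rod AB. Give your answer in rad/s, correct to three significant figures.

2.71

ω = 89.95 rad/s (converted from 859 rpm).
The rod makes angle φ with the slider axis where L sinφ = r sinθ; differentiating, L cosφ·φ̇ = r ω cosθ.
L cosφ = √(L² − r² sin²θ) = 0.33795 m.
|ω_rod| = r ω |cosθ| / √(L² − r² sin²θ) = 0.0706·89.95·0.14436/0.33795 = 2.7127 rad/s.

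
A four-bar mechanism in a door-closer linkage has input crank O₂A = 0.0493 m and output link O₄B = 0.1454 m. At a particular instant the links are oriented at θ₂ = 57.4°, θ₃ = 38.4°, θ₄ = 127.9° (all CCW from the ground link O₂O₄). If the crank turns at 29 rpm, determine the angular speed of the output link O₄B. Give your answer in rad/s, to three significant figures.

ω₂ = 3.037 rad/s (from 29 rpm).
Differentiating the loop-closure r₂e^{iθ₂}+r₃e^{iθ₃}=r₁+r₄e^{iθ₄} gives r₂ω₂e^{iθ₂}+r₃ω₃e^{iθ₃}=r₄ω₄e^{iθ₄}.
Eliminating the other unknown: ω₄ = r₂ω₂ sin(θ₂−θ₃) / [r₄ sin(θ₄−θ₃)].
Numerator sine = +0.32557; denominator sine = +0.99996.
Result = 0.0493·3.037·(+0.32557) / (0.1454·(+0.99996)) = +0.33525 rad/s; magnitude 0.33525 rad/s.

0.335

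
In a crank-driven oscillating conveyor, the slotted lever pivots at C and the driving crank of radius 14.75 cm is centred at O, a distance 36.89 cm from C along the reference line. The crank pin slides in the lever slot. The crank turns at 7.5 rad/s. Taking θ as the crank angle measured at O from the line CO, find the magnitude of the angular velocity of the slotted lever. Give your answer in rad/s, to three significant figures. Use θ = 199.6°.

4.00

ω = 7.5 rad/s
Crank pin A relative to C: A = (d + r cosθ, r sinθ); lever angle φ = atan2(r sinθ, d + r cosθ).
Differentiating tanφ: φ̇ = rω(d cosθ + r)/(d² + r² + 2dr cosθ).
d² + r² + 2dr cosθ = |CA|² = 0.0553236 m²;  d cosθ + r = -0.20002 m.
|ω_lever| = |0.1475·7.5·-0.20002| / 0.0553236 = 3.9997 rad/s.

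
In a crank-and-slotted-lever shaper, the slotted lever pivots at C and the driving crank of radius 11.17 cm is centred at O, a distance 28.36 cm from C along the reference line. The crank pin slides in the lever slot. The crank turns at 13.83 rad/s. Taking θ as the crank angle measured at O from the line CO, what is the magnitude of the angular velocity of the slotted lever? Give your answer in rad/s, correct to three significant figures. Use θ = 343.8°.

3.86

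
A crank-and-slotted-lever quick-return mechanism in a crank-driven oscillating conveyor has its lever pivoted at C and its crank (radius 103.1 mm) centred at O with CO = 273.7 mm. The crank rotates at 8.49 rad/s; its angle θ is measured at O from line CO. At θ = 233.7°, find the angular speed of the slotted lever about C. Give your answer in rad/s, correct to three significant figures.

0.990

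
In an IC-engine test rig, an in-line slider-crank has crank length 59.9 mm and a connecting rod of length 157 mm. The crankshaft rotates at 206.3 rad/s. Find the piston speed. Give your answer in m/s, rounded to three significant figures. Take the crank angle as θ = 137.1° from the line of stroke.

5.98

ω = 206.3 rad/s
For an in-line slider-crank, x = r cosθ + √(L² − r² sin²θ), so v = −rω sinθ·[1 + r cosθ/√(L² − r² sin²θ)].
With r = 0.0599 m, L = 0.157 m, θ = 137.1°: √(L² − r² sin²θ) = 0.15161 m.
v = −0.0599·206.3·0.68072·[1 + 0.0599·-0.73254/0.15161] = -5.9774 m/s.
|v| = 5.9774 m/s.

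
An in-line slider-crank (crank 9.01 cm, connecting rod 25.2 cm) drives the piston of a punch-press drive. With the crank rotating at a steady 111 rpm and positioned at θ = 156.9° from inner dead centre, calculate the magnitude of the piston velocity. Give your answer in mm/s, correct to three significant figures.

274

ω = 2π·111/60 = 11.62 rad/s
For an in-line slider-crank, x = r cosθ + √(L² − r² sin²θ), so v = −rω sinθ·[1 + r cosθ/√(L² − r² sin²θ)].
With r = 0.0901 m, L = 0.252 m, θ = 156.9°: √(L² − r² sin²θ) = 0.24951 m.
v = −0.0901·11.62·0.39234·[1 + 0.0901·-0.91982/0.24951] = -0.27442 m/s.
|v| = 0.27442 m/s = 274.42 mm/s.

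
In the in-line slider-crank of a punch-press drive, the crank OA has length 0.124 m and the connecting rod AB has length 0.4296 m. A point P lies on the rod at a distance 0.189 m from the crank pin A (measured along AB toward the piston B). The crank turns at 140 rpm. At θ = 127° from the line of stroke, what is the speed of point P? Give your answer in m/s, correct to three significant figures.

1.47

ω = 14.66 rad/s.  Crank-pin speed |V_A| = rω = 1.8179 m/s, perpendicular to OA.
Rod angle: sinφ = −(r/L) sinθ ⇒ φ = -13.328°; ω_rod = −rω cosθ/√(L²−r²sin²θ) = +2.6172 rad/s.
V_P = V_A + ω_rod × AP, with AP = 0.189 m along the rod.
Components: V_Px = −rω sinθ − a·ω_rod·sinφ = -1.3378 m/s;  V_Py = rω cosθ + a·ω_rod·cosφ = -0.61274 m/s.
|V_P| = √(V_Px² + V_Py²) = 1.4715 m/s.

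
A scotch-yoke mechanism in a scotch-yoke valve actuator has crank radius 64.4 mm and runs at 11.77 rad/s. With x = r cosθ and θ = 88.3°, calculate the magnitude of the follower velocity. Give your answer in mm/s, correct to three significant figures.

ω = 11.77 rad/s
x = r cosθ ⇒ ẋ = −rω sinθ.
|v| = rω|sinθ| = 0.0644·11.77·|sin 88.3°| = 0.75765 m/s = 757.65 mm/s.

758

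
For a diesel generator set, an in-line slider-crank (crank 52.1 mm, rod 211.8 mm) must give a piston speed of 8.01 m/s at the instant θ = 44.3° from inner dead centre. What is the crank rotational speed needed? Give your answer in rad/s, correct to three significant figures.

For an in-line slider-crank, |v_piston| = rω|sinθ|·[1 + r cosθ/√(L² − r² sin²θ)].
With r = 0.0521 m, L = 0.2118 m, θ = 44.3°: the bracketed kinematic factor |dx/dθ| = 0.04289 m.
ω = v/|dx/dθ| = 8.01/0.04289 = 186.76 rad/s.

187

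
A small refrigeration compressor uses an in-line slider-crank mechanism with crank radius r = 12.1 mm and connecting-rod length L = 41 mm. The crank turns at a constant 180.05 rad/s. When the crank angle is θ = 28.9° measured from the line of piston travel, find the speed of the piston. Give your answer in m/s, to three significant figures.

ω = 180.1 rad/s
For an in-line slider-crank, x = r cosθ + √(L² − r² sin²θ), so v = −rω sinθ·[1 + r cosθ/√(L² − r² sin²θ)].
With r = 0.0121 m, L = 0.041 m, θ = 28.9°: √(L² − r² sin²θ) = 0.040581 m.
v = −0.0121·180.1·0.48328·[1 + 0.0121·0.87546/0.040581] = -1.3277 m/s.
|v| = 1.3277 m/s.

1.33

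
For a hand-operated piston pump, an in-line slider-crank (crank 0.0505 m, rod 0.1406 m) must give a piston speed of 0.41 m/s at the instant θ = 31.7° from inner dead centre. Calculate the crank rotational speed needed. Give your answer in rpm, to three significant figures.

For an in-line slider-crank, |v_piston| = rω|sinθ|·[1 + r cosθ/√(L² − r² sin²θ)].
With r = 0.0505 m, L = 0.1406 m, θ = 31.7°: the bracketed kinematic factor |dx/dθ| = 0.034794 m.
ω = v/|dx/dθ| = 0.41/0.034794 = 11.784 rad/s.
N = 60ω/(2π) = 112.53 rpm.

113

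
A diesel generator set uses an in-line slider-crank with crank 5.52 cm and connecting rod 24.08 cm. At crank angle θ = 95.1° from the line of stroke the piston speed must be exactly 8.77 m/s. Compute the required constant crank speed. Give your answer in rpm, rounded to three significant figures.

1560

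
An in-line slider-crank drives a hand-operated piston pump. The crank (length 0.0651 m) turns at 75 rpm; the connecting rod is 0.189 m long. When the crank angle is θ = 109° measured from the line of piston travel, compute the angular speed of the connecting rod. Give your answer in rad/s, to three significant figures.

ω = 7.854 rad/s (converted from 75 rpm).
The rod makes angle φ with the slider axis where L sinφ = r sinθ; differentiating, L cosφ·φ̇ = r ω cosθ.
L cosφ = √(L² − r² sin²θ) = 0.1787 m.
|ω_rod| = r ω |cosθ| / √(L² − r² sin²θ) = 0.0651·7.854·0.32557/0.1787 = 0.93153 rad/s.

0.932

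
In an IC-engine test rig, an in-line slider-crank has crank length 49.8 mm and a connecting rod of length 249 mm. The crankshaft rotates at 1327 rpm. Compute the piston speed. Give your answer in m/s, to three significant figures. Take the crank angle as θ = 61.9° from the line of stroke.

6.69

ω = 2π·1327/60 = 139 rad/s
For an in-line slider-crank, x = r cosθ + √(L² − r² sin²θ), so v = −rω sinθ·[1 + r cosθ/√(L² − r² sin²θ)].
With r = 0.0498 m, L = 0.249 m, θ = 61.9°: √(L² − r² sin²θ) = 0.24509 m.
v = −0.0498·139·0.88213·[1 + 0.0498·0.47101/0.24509] = -6.6889 m/s.
|v| = 6.6889 m/s.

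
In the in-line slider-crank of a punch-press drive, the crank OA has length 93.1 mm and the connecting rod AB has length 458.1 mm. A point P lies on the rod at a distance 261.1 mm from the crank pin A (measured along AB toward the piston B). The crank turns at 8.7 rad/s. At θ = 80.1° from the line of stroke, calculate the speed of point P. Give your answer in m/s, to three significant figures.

ω = 8.7 rad/s.  Crank-pin speed |V_A| = rω = 0.80997 m/s, perpendicular to OA.
Rod angle: sinφ = −(r/L) sinθ ⇒ φ = -11.549°; ω_rod = −rω cosθ/√(L²−r²sin²θ) = -0.31027 rad/s.
V_P = V_A + ω_rod × AP, with AP = 0.2611 m along the rod.
Components: V_Px = −rω sinθ − a·ω_rod·sinφ = -0.81413 m/s;  V_Py = rω cosθ + a·ω_rod·cosφ = +0.059886 m/s.
|V_P| = √(V_Px² + V_Py²) = 0.81633 m/s.

0.816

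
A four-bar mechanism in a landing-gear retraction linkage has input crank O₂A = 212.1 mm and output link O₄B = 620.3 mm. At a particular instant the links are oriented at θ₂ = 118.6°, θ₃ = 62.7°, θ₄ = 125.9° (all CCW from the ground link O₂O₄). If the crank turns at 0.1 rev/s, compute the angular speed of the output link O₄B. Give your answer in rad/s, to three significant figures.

0.199

ω₂ = 0.6283 rad/s (from 0.1 rev/s).
Differentiating the loop-closure r₂e^{iθ₂}+r₃e^{iθ₃}=r₁+r₄e^{iθ₄} gives r₂ω₂e^{iθ₂}+r₃ω₃e^{iθ₃}=r₄ω₄e^{iθ₄}.
Eliminating the other unknown: ω₄ = r₂ω₂ sin(θ₂−θ₃) / [r₄ sin(θ₄−θ₃)].
Numerator sine = +0.82806; denominator sine = +0.89259.
Result = 0.2121·0.6283·(+0.82806) / (0.6203·(+0.89259)) = +0.19931 rad/s; magnitude 0.19931 rad/s.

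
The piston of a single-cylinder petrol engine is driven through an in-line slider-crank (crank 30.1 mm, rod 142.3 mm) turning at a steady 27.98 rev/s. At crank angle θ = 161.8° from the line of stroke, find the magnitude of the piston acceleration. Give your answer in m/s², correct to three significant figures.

ω = 2π·28 = 175.8 rad/s
x(θ) = r cosθ + √(L² − r² sin²θ); with ω constant, a = ω²·d²x/dθ².
d²x/dθ² = −r cosθ − r²(cos2θ)/√u − r⁴ sin²2θ/(4u^{3/2}),  u = L² − r² sin²θ = 0.0201609 m².
Substituting r = 0.0301 m, L = 0.1423 m, θ = 161.8°: d²x/dθ² = +0.023433 m.
a = ω²·d²x/dθ² = (175.8)²·(+0.023433) = +724.24 m/s²;  |a| = 724.24 m/s².

724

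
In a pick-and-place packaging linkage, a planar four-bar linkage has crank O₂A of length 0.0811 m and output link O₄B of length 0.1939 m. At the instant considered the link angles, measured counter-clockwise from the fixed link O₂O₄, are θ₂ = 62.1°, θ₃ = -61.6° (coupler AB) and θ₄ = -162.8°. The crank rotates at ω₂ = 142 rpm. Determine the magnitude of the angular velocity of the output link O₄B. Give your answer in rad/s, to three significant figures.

5.27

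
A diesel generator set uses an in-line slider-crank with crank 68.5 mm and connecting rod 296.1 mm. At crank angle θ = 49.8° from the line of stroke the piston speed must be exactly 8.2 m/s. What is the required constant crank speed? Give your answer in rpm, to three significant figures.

For an in-line slider-crank, |v_piston| = rω|sinθ|·[1 + r cosθ/√(L² − r² sin²θ)].
With r = 0.0685 m, L = 0.2961 m, θ = 49.8°: the bracketed kinematic factor |dx/dθ| = 0.060257 m.
ω = v/|dx/dθ| = 8.2/0.060257 = 136.08 rad/s.
N = 60ω/(2π) = 1299.5 rpm.

1300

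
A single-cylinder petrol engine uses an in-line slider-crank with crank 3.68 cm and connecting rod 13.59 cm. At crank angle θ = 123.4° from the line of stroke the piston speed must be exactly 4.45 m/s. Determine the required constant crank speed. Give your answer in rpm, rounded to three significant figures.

1630

For an in-line slider-crank, |v_piston| = rω|sinθ|·[1 + r cosθ/√(L² − r² sin²θ)].
With r = 0.0368 m, L = 0.1359 m, θ = 123.4°: the bracketed kinematic factor |dx/dθ| = 0.026021 m.
ω = v/|dx/dθ| = 4.45/0.026021 = 171.01 rad/s.
N = 60ω/(2π) = 1633.1 rpm.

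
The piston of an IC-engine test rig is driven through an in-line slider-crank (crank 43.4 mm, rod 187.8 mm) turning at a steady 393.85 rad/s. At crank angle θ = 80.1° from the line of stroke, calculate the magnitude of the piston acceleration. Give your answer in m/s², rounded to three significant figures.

ω = 393.9 rad/s
x(θ) = r cosθ + √(L² − r² sin²θ); with ω constant, a = ω²·d²x/dθ².
d²x/dθ² = −r cosθ − r²(cos2θ)/√u − r⁴ sin²2θ/(4u^{3/2}),  u = L² − r² sin²θ = 0.033441 m².
Substituting r = 0.0434 m, L = 0.1878 m, θ = 80.1°: d²x/dθ² = +0.0022128 m.
a = ω²·d²x/dθ² = (393.9)²·(+0.0022128) = +343.24 m/s²;  |a| = 343.24 m/s².

343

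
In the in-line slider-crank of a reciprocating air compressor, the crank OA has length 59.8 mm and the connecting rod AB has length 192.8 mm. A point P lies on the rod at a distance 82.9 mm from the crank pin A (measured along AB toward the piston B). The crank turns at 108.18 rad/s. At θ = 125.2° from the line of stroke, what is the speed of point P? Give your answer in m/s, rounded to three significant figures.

ω = 108.2 rad/s.  Crank-pin speed |V_A| = rω = 6.4692 m/s, perpendicular to OA.
Rod angle: sinφ = −(r/L) sinθ ⇒ φ = -14.682°; ω_rod = −rω cosθ/√(L²−r²sin²θ) = +19.994 rad/s.
V_P = V_A + ω_rod × AP, with AP = 0.0829 m along the rod.
Components: V_Px = −rω sinθ − a·ω_rod·sinφ = -4.8661 m/s;  V_Py = rω cosθ + a·ω_rod·cosφ = -2.1256 m/s.
|V_P| = √(V_Px² + V_Py²) = 5.3101 m/s.

5.31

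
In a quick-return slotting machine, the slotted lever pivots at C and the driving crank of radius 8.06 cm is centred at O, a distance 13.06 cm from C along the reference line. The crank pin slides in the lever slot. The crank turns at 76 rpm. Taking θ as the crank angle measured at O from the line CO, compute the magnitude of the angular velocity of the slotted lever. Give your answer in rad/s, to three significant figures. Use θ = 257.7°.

1.78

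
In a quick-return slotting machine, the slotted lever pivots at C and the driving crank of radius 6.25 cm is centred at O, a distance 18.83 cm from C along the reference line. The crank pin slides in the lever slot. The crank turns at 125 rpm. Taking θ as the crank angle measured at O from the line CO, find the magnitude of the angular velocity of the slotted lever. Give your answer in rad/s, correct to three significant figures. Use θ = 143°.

ω = 13.09 rad/s (from 125 rpm).
Crank pin A relative to C: A = (d + r cosθ, r sinθ); lever angle φ = atan2(r sinθ, d + r cosθ).
Differentiating tanφ: φ̇ = rω(d cosθ + r)/(d² + r² + 2dr cosθ).
d² + r² + 2dr cosθ = |CA|² = 0.0205653 m²;  d cosθ + r = -0.087883 m.
|ω_lever| = |0.0625·13.09·-0.087883| / 0.0205653 = 3.4961 rad/s.

3.50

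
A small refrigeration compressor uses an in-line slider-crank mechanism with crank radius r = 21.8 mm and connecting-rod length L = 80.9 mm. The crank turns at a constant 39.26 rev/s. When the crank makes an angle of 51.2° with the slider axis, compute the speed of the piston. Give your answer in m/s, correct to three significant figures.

ω = 2π·39.3 = 246.7 rad/s
For an in-line slider-crank, x = r cosθ + √(L² − r² sin²θ), so v = −rω sinθ·[1 + r cosθ/√(L² − r² sin²θ)].
With r = 0.0218 m, L = 0.0809 m, θ = 51.2°: √(L² − r² sin²θ) = 0.079096 m.
v = −0.0218·246.7·0.77934·[1 + 0.0218·0.62660/0.079096] = -4.9147 m/s.
|v| = 4.9147 m/s.

4.91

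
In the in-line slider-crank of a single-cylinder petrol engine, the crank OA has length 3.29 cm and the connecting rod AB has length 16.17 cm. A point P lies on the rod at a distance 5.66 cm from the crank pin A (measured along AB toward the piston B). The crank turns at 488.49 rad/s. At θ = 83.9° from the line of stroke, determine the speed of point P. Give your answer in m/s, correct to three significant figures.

ω = 488.5 rad/s.  Crank-pin speed |V_A| = rω = 16.071 m/s, perpendicular to OA.
Rod angle: sinφ = −(r/L) sinθ ⇒ φ = -11.672°; ω_rod = −rω cosθ/√(L²−r²sin²θ) = -10.785 rad/s.
V_P = V_A + ω_rod × AP, with AP = 0.0566 m along the rod.
Components: V_Px = −rω sinθ − a·ω_rod·sinφ = -16.104 m/s;  V_Py = rω cosθ + a·ω_rod·cosφ = +1.11 m/s.
|V_P| = √(V_Px² + V_Py²) = 16.142 m/s.

16.1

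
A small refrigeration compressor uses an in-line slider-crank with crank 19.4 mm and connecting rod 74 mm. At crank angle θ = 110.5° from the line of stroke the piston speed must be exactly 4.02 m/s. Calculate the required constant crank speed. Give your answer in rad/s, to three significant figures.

For an in-line slider-crank, |v_piston| = rω|sinθ|·[1 + r cosθ/√(L² − r² sin²θ)].
With r = 0.0194 m, L = 0.074 m, θ = 110.5°: the bracketed kinematic factor |dx/dθ| = 0.01645 m.
ω = v/|dx/dθ| = 4.02/0.01645 = 244.37 rad/s.

244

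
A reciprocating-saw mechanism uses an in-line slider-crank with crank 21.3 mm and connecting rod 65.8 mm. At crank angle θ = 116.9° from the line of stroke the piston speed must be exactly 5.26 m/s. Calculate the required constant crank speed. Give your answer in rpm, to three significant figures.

For an in-line slider-crank, |v_piston| = rω|sinθ|·[1 + r cosθ/√(L² − r² sin²θ)].
With r = 0.0213 m, L = 0.0658 m, θ = 116.9°: the bracketed kinematic factor |dx/dθ| = 0.01609 m.
ω = v/|dx/dθ| = 5.26/0.01609 = 326.92 rad/s.
N = 60ω/(2π) = 3121.9 rpm.

3120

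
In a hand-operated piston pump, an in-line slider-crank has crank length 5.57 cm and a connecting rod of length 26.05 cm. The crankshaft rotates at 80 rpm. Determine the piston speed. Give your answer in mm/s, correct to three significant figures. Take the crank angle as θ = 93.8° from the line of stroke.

459

ω = 2π·80/60 = 8.378 rad/s
For an in-line slider-crank, x = r cosθ + √(L² − r² sin²θ), so v = −rω sinθ·[1 + r cosθ/√(L² − r² sin²θ)].
With r = 0.0557 m, L = 0.2605 m, θ = 93.8°: √(L² − r² sin²θ) = 0.2545 m.
v = −0.0557·8.378·0.99780·[1 + 0.0557·-0.06627/0.2545] = -0.45885 m/s.
|v| = 0.45885 m/s = 458.85 mm/s.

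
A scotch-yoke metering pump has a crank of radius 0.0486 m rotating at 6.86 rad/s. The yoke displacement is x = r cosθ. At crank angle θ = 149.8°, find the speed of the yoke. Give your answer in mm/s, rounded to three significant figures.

ω = 6.86 rad/s
x = r cosθ ⇒ ẋ = −rω sinθ.
|v| = rω|sinθ| = 0.0486·6.86·|sin 149.8°| = 0.1677 m/s = 167.7 mm/s.

168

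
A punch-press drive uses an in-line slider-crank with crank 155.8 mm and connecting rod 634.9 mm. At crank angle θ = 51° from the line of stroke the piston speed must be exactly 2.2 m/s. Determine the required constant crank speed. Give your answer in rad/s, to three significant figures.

15.7

For an in-line slider-crank, |v_piston| = rω|sinθ|·[1 + r cosθ/√(L² − r² sin²θ)].
With r = 0.1558 m, L = 0.6349 m, θ = 51°: the bracketed kinematic factor |dx/dθ| = 0.14013 m.
ω = v/|dx/dθ| = 2.2/0.14013 = 15.7 rad/s.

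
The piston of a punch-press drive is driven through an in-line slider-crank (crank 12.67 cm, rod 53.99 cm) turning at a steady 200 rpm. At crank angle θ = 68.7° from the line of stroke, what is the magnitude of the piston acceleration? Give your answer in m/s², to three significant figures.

ω = 2π·200/60 = 20.94 rad/s
x(θ) = r cosθ + √(L² − r² sin²θ); with ω constant, a = ω²·d²x/dθ².
d²x/dθ² = −r cosθ − r²(cos2θ)/√u − r⁴ sin²2θ/(4u^{3/2}),  u = L² − r² sin²θ = 0.277557 m².
Substituting r = 0.1267 m, L = 0.5399 m, θ = 68.7°: d²x/dθ² = -0.023797 m.
a = ω²·d²x/dθ² = (20.94)²·(-0.023797) = -10.438 m/s²;  |a| = 10.438 m/s².

10.4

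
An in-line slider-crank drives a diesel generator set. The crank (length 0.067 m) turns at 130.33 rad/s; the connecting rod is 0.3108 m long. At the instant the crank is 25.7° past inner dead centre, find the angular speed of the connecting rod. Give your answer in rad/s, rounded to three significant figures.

25.4

ω = 130.3 rad/s
The rod makes angle φ with the slider axis where L sinφ = r sinθ; differentiating, L cosφ·φ̇ = r ω cosθ.
L cosφ = √(L² − r² sin²θ) = 0.30944 m.
|ω_rod| = r ω |cosθ| / √(L² − r² sin²θ) = 0.067·130.3·0.90108/0.30944 = 25.428 rad/s.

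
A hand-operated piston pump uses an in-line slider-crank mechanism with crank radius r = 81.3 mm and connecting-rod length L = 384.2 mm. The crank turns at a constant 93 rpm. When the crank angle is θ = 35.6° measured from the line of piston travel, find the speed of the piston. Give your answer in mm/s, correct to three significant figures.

541

ω = 2π·93/60 = 9.739 rad/s
For an in-line slider-crank, x = r cosθ + √(L² − r² sin²θ), so v = −rω sinθ·[1 + r cosθ/√(L² − r² sin²θ)].
With r = 0.0813 m, L = 0.3842 m, θ = 35.6°: √(L² − r² sin²θ) = 0.38127 m.
v = −0.0813·9.739·0.58212·[1 + 0.0813·0.81310/0.38127] = -0.54082 m/s.
|v| = 0.54082 m/s = 540.82 mm/s.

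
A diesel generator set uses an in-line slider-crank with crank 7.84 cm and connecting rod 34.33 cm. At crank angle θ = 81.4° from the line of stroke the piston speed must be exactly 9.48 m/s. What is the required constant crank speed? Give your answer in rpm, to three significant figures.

1130

For an in-line slider-crank, |v_piston| = rω|sinθ|·[1 + r cosθ/√(L² − r² sin²θ)].
With r = 0.0784 m, L = 0.3433 m, θ = 81.4°: the bracketed kinematic factor |dx/dθ| = 0.080236 m.
ω = v/|dx/dθ| = 9.48/0.080236 = 118.15 rad/s.
N = 60ω/(2π) = 1128.3 rpm.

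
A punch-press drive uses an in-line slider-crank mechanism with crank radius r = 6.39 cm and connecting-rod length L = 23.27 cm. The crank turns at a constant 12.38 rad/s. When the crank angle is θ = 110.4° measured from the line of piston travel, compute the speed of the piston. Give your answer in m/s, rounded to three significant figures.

ω = 12.38 rad/s
For an in-line slider-crank, x = r cosθ + √(L² − r² sin²θ), so v = −rω sinθ·[1 + r cosθ/√(L² − r² sin²θ)].
With r = 0.0639 m, L = 0.2327 m, θ = 110.4°: √(L² − r² sin²θ) = 0.22486 m.
v = −0.0639·12.38·0.93728·[1 + 0.0639·-0.34857/0.22486] = -0.66802 m/s.
|v| = 0.66802 m/s.

0.668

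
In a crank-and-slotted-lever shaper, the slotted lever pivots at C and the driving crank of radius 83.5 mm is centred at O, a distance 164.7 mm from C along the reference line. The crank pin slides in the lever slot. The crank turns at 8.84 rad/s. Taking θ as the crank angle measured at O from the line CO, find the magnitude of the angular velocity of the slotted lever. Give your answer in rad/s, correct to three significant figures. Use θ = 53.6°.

2.65

ω = 8.84 rad/s
Crank pin A relative to C: A = (d + r cosθ, r sinθ); lever angle φ = atan2(r sinθ, d + r cosθ).
Differentiating tanφ: φ̇ = rω(d cosθ + r)/(d² + r² + 2dr cosθ).
d² + r² + 2dr cosθ = |CA|² = 0.0504203 m²;  d cosθ + r = +0.18124 m.
|ω_lever| = |0.0835·8.84·+0.18124| / 0.0504203 = 2.6533 rad/s.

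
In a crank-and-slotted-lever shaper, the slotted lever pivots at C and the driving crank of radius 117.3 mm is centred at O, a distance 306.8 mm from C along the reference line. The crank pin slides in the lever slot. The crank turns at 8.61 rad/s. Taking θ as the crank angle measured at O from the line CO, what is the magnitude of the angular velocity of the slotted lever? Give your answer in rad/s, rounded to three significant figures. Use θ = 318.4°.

ω = 8.61 rad/s
Crank pin A relative to C: A = (d + r cosθ, r sinθ); lever angle φ = atan2(r sinθ, d + r cosθ).
Differentiating tanφ: φ̇ = rω(d cosθ + r)/(d² + r² + 2dr cosθ).
d² + r² + 2dr cosθ = |CA|² = 0.161709 m²;  d cosθ + r = +0.34672 m.
|ω_lever| = |0.1173·8.61·+0.34672| / 0.161709 = 2.1655 rad/s.

2.17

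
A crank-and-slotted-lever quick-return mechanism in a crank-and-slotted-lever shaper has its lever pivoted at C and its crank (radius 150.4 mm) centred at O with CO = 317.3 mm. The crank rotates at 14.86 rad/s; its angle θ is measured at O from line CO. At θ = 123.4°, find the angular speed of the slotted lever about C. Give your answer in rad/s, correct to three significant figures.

ω = 14.86 rad/s
Crank pin A relative to C: A = (d + r cosθ, r sinθ); lever angle φ = atan2(r sinθ, d + r cosθ).
Differentiating tanφ: φ̇ = rω(d cosθ + r)/(d² + r² + 2dr cosθ).
d² + r² + 2dr cosθ = |CA|² = 0.0707595 m²;  d cosθ + r = -0.024268 m.
|ω_lever| = |0.1504·14.86·-0.024268| / 0.0707595 = 0.76649 rad/s.

0.766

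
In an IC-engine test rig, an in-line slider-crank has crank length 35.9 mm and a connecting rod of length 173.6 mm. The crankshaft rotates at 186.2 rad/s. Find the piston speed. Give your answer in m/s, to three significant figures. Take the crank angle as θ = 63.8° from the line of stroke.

ω = 186.2 rad/s
For an in-line slider-crank, x = r cosθ + √(L² − r² sin²θ), so v = −rω sinθ·[1 + r cosθ/√(L² − r² sin²θ)].
With r = 0.0359 m, L = 0.1736 m, θ = 63.8°: √(L² − r² sin²θ) = 0.17059 m.
v = −0.0359·186.2·0.89726·[1 + 0.0359·0.44151/0.17059] = -6.5551 m/s.
|v| = 6.5551 m/s.

6.56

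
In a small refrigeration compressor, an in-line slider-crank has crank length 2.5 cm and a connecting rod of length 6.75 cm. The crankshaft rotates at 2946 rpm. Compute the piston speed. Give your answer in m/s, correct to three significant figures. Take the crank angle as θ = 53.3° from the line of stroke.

ω = 2π·2946/60 = 308.5 rad/s
For an in-line slider-crank, x = r cosθ + √(L² − r² sin²θ), so v = −rω sinθ·[1 + r cosθ/√(L² − r² sin²θ)].
With r = 0.025 m, L = 0.0675 m, θ = 53.3°: √(L² − r² sin²θ) = 0.064455 m.
v = −0.025·308.5·0.80178·[1 + 0.025·0.59763/0.064455] = -7.6172 m/s.
|v| = 7.6172 m/s.

7.62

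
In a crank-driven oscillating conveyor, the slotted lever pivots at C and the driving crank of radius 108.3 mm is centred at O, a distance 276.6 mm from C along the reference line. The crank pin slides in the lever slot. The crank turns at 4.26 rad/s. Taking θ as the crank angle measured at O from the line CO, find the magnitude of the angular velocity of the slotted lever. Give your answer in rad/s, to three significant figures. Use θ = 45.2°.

1.07

ω = 4.26 rad/s
Crank pin A relative to C: A = (d + r cosθ, r sinθ); lever angle φ = atan2(r sinθ, d + r cosθ).
Differentiating tanφ: φ̇ = rω(d cosθ + r)/(d² + r² + 2dr cosθ).
d² + r² + 2dr cosθ = |CA|² = 0.130452 m²;  d cosθ + r = +0.3032 m.
|ω_lever| = |0.1083·4.26·+0.3032| / 0.130452 = 1.0723 rad/s.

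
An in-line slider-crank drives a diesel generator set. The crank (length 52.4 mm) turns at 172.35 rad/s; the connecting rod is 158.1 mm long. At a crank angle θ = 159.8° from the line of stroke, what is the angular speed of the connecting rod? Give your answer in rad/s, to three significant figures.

ω = 172.3 rad/s
The rod makes angle φ with the slider axis where L sinφ = r sinθ; differentiating, L cosφ·φ̇ = r ω cosθ.
L cosφ = √(L² − r² sin²θ) = 0.15706 m.
|ω_rod| = r ω |cosθ| / √(L² − r² sin²θ) = 0.0524·172.3·0.93849/0.15706 = 53.964 rad/s.

54.0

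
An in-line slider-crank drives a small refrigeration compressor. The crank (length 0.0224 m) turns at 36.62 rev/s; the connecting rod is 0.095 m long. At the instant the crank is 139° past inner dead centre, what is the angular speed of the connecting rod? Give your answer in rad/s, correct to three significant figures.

ω = 230.1 rad/s (converted from 36.62 rev/s).
The rod makes angle φ with the slider axis where L sinφ = r sinθ; differentiating, L cosφ·φ̇ = r ω cosθ.
L cosφ = √(L² − r² sin²θ) = 0.093856 m.
|ω_rod| = r ω |cosθ| / √(L² − r² sin²θ) = 0.0224·230.1·0.75471/0.093856 = 41.444 rad/s.

41.4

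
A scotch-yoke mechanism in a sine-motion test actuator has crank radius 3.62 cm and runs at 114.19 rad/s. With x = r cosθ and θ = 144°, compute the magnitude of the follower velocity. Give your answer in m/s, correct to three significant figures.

2.43

ω = 114.2 rad/s
x = r cosθ ⇒ ẋ = −rω sinθ.
|v| = rω|sinθ| = 0.0362·114.2·|sin 144°| = 2.4297 m/s.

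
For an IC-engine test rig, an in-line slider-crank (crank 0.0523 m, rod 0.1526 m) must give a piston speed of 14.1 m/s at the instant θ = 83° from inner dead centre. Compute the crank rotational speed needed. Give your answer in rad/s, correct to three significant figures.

For an in-line slider-crank, |v_piston| = rω|sinθ|·[1 + r cosθ/√(L² − r² sin²θ)].
With r = 0.0523 m, L = 0.1526 m, θ = 83°: the bracketed kinematic factor |dx/dθ| = 0.054216 m.
ω = v/|dx/dθ| = 14.1/0.054216 = 260.07 rad/s.

260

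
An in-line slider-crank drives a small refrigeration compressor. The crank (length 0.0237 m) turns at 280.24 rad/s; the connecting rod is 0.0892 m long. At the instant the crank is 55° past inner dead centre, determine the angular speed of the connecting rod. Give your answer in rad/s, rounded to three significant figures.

43.8

ω = 280.2 rad/s
The rod makes angle φ with the slider axis where L sinφ = r sinθ; differentiating, L cosφ·φ̇ = r ω cosθ.
L cosφ = √(L² − r² sin²θ) = 0.087062 m.
|ω_rod| = r ω |cosθ| / √(L² − r² sin²θ) = 0.0237·280.2·0.57358/0.087062 = 43.757 rad/s.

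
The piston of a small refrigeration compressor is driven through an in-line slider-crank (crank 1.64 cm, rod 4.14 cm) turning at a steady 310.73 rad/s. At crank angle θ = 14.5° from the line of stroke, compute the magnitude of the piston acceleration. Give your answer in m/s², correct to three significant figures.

ω = 310.7 rad/s
x(θ) = r cosθ + √(L² − r² sin²θ); with ω constant, a = ω²·d²x/dθ².
d²x/dθ² = −r cosθ − r²(cos2θ)/√u − r⁴ sin²2θ/(4u^{3/2}),  u = L² − r² sin²θ = 0.0016971 m².
Substituting r = 0.0164 m, L = 0.0414 m, θ = 14.5°: d²x/dθ² = -0.021649 m.
a = ω²·d²x/dθ² = (310.7)²·(-0.021649) = -2090.2 m/s²;  |a| = 2090.2 m/s².

2090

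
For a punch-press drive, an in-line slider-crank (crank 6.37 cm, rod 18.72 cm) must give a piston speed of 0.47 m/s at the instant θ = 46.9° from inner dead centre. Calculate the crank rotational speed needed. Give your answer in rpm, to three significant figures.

For an in-line slider-crank, |v_piston| = rω|sinθ|·[1 + r cosθ/√(L² − r² sin²θ)].
With r = 0.0637 m, L = 0.1872 m, θ = 46.9°: the bracketed kinematic factor |dx/dθ| = 0.057675 m.
ω = v/|dx/dθ| = 0.47/0.057675 = 8.1491 rad/s.
N = 60ω/(2π) = 77.818 rpm.

77.8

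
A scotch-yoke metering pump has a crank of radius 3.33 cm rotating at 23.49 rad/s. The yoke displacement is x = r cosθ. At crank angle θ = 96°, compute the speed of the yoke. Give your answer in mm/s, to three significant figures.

778

ω = 23.49 rad/s
x = r cosθ ⇒ ẋ = −rω sinθ.
|v| = rω|sinθ| = 0.0333·23.49·|sin 96°| = 0.77793 m/s = 777.93 mm/s.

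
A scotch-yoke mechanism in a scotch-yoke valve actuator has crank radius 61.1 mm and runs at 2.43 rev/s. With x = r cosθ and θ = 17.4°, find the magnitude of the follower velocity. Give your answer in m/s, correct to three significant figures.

0.279

ω = 15.27 rad/s (from 2.43 rev/s).
x = r cosθ ⇒ ẋ = −rω sinθ.
|v| = rω|sinθ| = 0.0611·15.27·|sin 17.4°| = 0.27897 m/s.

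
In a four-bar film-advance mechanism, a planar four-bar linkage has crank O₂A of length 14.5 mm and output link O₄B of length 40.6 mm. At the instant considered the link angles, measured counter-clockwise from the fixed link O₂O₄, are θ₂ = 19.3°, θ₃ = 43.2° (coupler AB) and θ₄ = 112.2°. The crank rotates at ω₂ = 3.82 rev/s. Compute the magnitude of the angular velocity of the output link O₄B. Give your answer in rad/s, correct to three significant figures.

ω₂ = 24 rad/s (from 3.82 rev/s).
Differentiating the loop-closure r₂e^{iθ₂}+r₃e^{iθ₃}=r₁+r₄e^{iθ₄} gives r₂ω₂e^{iθ₂}+r₃ω₃e^{iθ₃}=r₄ω₄e^{iθ₄}.
Eliminating the other unknown: ω₄ = r₂ω₂ sin(θ₂−θ₃) / [r₄ sin(θ₄−θ₃)].
Numerator sine = -0.40514; denominator sine = +0.93358.
Result = 0.0145·24·(-0.40514) / (0.0406·(+0.93358)) = -3.72 rad/s; magnitude 3.72 rad/s.

3.72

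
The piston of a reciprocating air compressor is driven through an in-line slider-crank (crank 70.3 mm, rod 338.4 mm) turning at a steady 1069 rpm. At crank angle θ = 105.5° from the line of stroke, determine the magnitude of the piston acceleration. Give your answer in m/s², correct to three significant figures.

ω = 2π·1069/60 = 111.9 rad/s
x(θ) = r cosθ + √(L² − r² sin²θ); with ω constant, a = ω²·d²x/dθ².
d²x/dθ² = −r cosθ − r²(cos2θ)/√u − r⁴ sin²2θ/(4u^{3/2}),  u = L² − r² sin²θ = 0.109925 m².
Substituting r = 0.0703 m, L = 0.3384 m, θ = 105.5°: d²x/dθ² = +0.031519 m.
a = ω²·d²x/dθ² = (111.9)²·(+0.031519) = +394.99 m/s²;  |a| = 394.99 m/s².

395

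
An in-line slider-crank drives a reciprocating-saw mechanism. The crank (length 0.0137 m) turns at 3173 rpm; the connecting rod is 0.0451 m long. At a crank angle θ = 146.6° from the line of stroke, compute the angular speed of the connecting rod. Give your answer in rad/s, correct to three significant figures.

85.5

ω = 332.3 rad/s (converted from 3173 rpm).
The rod makes angle φ with the slider axis where L sinφ = r sinθ; differentiating, L cosφ·φ̇ = r ω cosθ.
L cosφ = √(L² − r² sin²θ) = 0.044465 m.
|ω_rod| = r ω |cosθ| / √(L² − r² sin²θ) = 0.0137·332.3·0.83485/0.044465 = 85.469 rad/s.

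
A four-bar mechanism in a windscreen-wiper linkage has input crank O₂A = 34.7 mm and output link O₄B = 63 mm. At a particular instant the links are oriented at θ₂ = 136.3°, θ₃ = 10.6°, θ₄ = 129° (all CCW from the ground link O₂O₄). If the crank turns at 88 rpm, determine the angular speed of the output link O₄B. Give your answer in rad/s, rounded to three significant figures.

4.69

ω₂ = 9.215 rad/s (from 88 rpm).
Differentiating the loop-closure r₂e^{iθ₂}+r₃e^{iθ₃}=r₁+r₄e^{iθ₄} gives r₂ω₂e^{iθ₂}+r₃ω₃e^{iθ₃}=r₄ω₄e^{iθ₄}.
Eliminating the other unknown: ω₄ = r₂ω₂ sin(θ₂−θ₃) / [r₄ sin(θ₄−θ₃)].
Numerator sine = +0.81208; denominator sine = +0.87965.
Result = 0.0347·9.215·(+0.81208) / (0.063·(+0.87965)) = +4.6859 rad/s; magnitude 4.6859 rad/s.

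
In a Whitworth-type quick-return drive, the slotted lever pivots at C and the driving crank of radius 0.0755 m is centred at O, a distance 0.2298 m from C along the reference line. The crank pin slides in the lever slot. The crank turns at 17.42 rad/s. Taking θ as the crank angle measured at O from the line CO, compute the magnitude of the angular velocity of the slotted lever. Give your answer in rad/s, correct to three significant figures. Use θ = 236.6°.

ω = 17.42 rad/s
Crank pin A relative to C: A = (d + r cosθ, r sinθ); lever angle φ = atan2(r sinθ, d + r cosθ).
Differentiating tanφ: φ̇ = rω(d cosθ + r)/(d² + r² + 2dr cosθ).
d² + r² + 2dr cosθ = |CA|² = 0.0394067 m²;  d cosθ + r = -0.051 m.
|ω_lever| = |0.0755·17.42·-0.051| / 0.0394067 = 1.7022 rad/s.

1.70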